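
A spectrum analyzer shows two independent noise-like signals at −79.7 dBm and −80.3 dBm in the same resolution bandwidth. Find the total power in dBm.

Convert to linear, add, convert back:
P₁ = 1.07×10⁻¹¹ W, P₂ = 9.33×10⁻¹² W
P_tot = 2.00×10⁻¹¹ W → 10 log₁₀(P_tot / 10⁻³) = −77.0 dBm

−77.0 dBm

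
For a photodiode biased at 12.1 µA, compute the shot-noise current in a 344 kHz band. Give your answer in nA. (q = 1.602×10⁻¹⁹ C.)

1.15 nA

I_n = √(2qI·B)
2qI·B = 2 × 1.602×10⁻¹⁹ × 1.21×10⁻⁵ × 3.44×10⁵ = 1.33×10⁻¹⁸ A²
I_n = √(1.33×10⁻¹⁸) = 1.15×10⁻⁹ A = 1.15 nA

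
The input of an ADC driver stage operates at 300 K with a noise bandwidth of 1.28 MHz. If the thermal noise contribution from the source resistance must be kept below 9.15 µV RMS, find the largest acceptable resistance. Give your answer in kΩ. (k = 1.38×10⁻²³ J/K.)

Johnson–Nyquist: V_n = √(4kTRB) ⇒ R = V_n² / (4kTB)
4kTB = 4 × 1.38×10⁻²³ × 300 × 1.28×10⁶ = 2.12×10⁻¹⁴
R = (9.15×10⁻⁶)² / 2.12×10⁻¹⁴ = 3.95×10³ Ω = 3.95 kΩ

3.95 kΩ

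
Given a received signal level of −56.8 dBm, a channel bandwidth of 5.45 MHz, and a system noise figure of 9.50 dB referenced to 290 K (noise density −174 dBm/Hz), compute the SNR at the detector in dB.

40.3 dB

Noise floor: N = −174 + 10 log₁₀(B) + NF
10 log₁₀(5.45×10⁶) = 67.36 dB
N = −174 + 67.36 + 9.50 = −97.14 dBm
SNR = P_sig − N = −56.8 − (−97.14) = 40.34 dB → 40.3 dB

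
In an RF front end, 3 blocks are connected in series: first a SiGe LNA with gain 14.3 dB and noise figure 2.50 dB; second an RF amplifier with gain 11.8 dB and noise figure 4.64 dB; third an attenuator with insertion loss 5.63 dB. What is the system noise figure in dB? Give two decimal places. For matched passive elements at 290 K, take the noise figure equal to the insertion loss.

Convert to linear (a loss of L dB is a gain of −L dB): F_i = 10^(NF_i/10), G_i = 10^(G_i,dB/10)
  Stage 1: F_1 = 10^(2.50/10) = 1.778, G_1 = 10^(14.3/10) = 26.92
  Stage 2: F_2 = 10^(4.64/10) = 2.911, G_2 = 10^(11.8/10) = 15.14
  Stage 3: F_3 = 10^(5.63/10) = 3.656, G_3 = 10^(−5.63/10) = 0.2735
Friis cascade:
  F = 1.778 + (2.911 − 1)/26.92 + (3.656 − 1)/407.4 = 1.856
NF = 10 log₁₀(1.856) = 2.69 dB

2.69 dB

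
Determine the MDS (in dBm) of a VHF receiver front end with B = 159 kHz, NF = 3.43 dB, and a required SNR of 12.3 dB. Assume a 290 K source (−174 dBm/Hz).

Sensitivity = −174 + 10 log₁₀(B) + NF + SNR_min
= −174 + 52.01 + 3.43 + 12.3
= −106.26 dBm → −106.3 dBm

−106.3 dBm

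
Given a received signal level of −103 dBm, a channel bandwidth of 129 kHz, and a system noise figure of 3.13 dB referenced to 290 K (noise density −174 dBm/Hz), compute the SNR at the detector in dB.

Noise floor: N = −174 + 10 log₁₀(B) + NF
10 log₁₀(1.29×10⁵) = 51.11 dB
N = −174 + 51.11 + 3.13 = −119.76 dBm
SNR = P_sig − N = −103 − (−119.76) = 16.76 dB → 16.8 dB

16.8 dB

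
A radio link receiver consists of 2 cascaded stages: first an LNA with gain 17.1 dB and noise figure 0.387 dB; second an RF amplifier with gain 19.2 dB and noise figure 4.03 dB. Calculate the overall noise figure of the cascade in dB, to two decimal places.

0.50 dB

Convert to linear (a loss of L dB is a gain of −L dB): F_i = 10^(NF_i/10), G_i = 10^(G_i,dB/10)
  Stage 1: F_1 = 10^(0.387/10) = 1.093, G_1 = 10^(17.1/10) = 51.29
  Stage 2: F_2 = 10^(4.03/10) = 2.529, G_2 = 10^(19.2/10) = 83.18
Friis cascade:
  F = 1.093 + (2.529 − 1)/51.29 = 1.123
NF = 10 log₁₀(1.123) = 0.50 dB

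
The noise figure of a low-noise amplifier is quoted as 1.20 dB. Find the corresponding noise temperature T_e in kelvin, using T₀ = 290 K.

92.3 K

F = 10^(1.20/10) = 1.31826
T_e = (F − 1)·T₀ = (1.31826 − 1) × 290 = 92.3 K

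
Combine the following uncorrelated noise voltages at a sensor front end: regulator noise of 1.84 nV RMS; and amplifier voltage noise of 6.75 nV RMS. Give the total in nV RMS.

7.00 nV

Uncorrelated sources add in power (mean-square): V_tot = √(ΣV_i²)
V_tot = √[(1.84×10⁻⁹)² + (6.75×10⁻⁹)²] = 7.00×10⁻⁹ V = 7.00 nV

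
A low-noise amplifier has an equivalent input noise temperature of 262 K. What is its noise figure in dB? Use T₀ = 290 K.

F = 1 + T_e/T₀ = 1 + 262/290 = 1.90345
NF = 10 log₁₀(1.90345) = 2.80 dB

2.80 dB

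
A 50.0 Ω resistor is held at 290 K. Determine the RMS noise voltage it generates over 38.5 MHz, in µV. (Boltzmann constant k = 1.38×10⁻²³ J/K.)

5.55 µV

V_n = √(4kTRB)
4kTRB = 4 × 1.38×10⁻²³ × 290 × 5.00×10¹ × 3.85×10⁷ = 3.08×10⁻¹¹ V²
V_n = √(3.08×10⁻¹¹) = 5.55×10⁻⁶ V = 5.55 µV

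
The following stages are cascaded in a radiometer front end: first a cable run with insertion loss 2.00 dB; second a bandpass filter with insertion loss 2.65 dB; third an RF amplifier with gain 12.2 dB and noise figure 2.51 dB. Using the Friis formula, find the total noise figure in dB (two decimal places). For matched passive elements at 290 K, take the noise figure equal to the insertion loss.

Convert to linear (a loss of L dB is a gain of −L dB): F_i = 10^(NF_i/10), G_i = 10^(G_i,dB/10)
  Stage 1: F_1 = 10^(2.00/10) = 1.585, G_1 = 10^(−2.00/10) = 0.6310
  Stage 2: F_2 = 10^(2.65/10) = 1.841, G_2 = 10^(−2.65/10) = 0.5433
  Stage 3: F_3 = 10^(2.51/10) = 1.782, G_3 = 10^(12.2/10) = 16.60
Friis cascade:
  F = 1.585 + (1.841 − 1)/0.6310 + (1.782 − 1)/0.3428 = 5.200
NF = 10 log₁₀(5.200) = 7.16 dB

7.16 dB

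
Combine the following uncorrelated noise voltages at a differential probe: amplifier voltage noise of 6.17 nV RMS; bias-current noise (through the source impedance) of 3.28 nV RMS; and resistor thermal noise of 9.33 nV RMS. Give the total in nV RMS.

Uncorrelated sources add in power (mean-square): V_tot = √(ΣV_i²)
V_tot = √[(6.17×10⁻⁹)² + (3.28×10⁻⁹)² + (9.33×10⁻⁹)²] = 1.17×10⁻⁸ V = 11.7 nV

11.7 nV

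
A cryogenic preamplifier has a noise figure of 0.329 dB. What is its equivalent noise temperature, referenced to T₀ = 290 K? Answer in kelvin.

22.8 K

F = 10^(0.329/10) = 1.0787
T_e = (F − 1)·T₀ = (1.0787 − 1) × 290 = 22.8 K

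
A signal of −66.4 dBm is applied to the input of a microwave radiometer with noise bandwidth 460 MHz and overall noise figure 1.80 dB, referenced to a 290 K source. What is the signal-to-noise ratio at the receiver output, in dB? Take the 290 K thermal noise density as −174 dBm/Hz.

Noise floor: N = −174 + 10 log₁₀(B) + NF
10 log₁₀(4.60×10⁸) = 86.63 dB
N = −174 + 86.63 + 1.80 = −85.57 dBm
SNR = P_sig − N = −66.4 − (−85.57) = 19.17 dB → 19.2 dB

19.2 dB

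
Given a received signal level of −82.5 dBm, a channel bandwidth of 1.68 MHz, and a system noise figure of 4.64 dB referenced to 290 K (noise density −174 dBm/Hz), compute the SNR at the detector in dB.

Noise floor: N = −174 + 10 log₁₀(B) + NF
10 log₁₀(1.68×10⁶) = 62.25 dB
N = −174 + 62.25 + 4.64 = −107.11 dBm
SNR = P_sig − N = −82.5 − (−107.11) = 24.61 dB → 24.6 dB

24.6 dB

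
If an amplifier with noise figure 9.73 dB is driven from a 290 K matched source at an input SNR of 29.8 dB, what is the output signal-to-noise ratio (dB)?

20.07 dB

By definition F = SNR_in/SNR_out, so in dB: SNR_out = SNR_in − NF
SNR_out = 29.8 − 9.73 = 20.07 dB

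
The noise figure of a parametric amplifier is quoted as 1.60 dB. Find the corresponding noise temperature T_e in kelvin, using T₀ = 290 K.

129 K

F = 10^(1.60/10) = 1.44544
T_e = (F − 1)·T₀ = (1.44544 − 1) × 290 = 129 K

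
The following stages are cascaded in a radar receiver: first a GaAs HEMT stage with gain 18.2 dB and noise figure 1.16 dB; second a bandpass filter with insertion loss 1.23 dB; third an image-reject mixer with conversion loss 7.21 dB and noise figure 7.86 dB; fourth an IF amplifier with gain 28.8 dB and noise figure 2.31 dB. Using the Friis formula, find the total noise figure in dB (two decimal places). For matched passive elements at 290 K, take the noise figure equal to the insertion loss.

1.73 dB

Convert to linear (a loss of L dB is a gain of −L dB): F_i = 10^(NF_i/10), G_i = 10^(G_i,dB/10)
  Stage 1: F_1 = 10^(1.16/10) = 1.306, G_1 = 10^(18.2/10) = 66.07
  Stage 2: F_2 = 10^(1.23/10) = 1.327, G_2 = 10^(−1.23/10) = 0.7534
  Stage 3: F_3 = 10^(7.86/10) = 6.109, G_3 = 10^(−7.21/10) = 0.1901
  Stage 4: F_4 = 10^(2.31/10) = 1.702, G_4 = 10^(28.8/10) = 758.6
Friis cascade:
  F = 1.306 + (1.327 − 1)/66.07 + (6.109 − 1)/49.77 + (1.702 − 1)/9.462 = 1.488
NF = 10 log₁₀(1.488) = 1.73 dB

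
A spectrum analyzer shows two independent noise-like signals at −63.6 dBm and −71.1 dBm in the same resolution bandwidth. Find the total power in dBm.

−62.9 dBm

Convert to linear, add, convert back:
P₁ = 4.37×10⁻¹⁰ W, P₂ = 7.76×10⁻¹¹ W
P_tot = 5.14×10⁻¹⁰ W → 10 log₁₀(P_tot / 10⁻³) = −62.9 dBm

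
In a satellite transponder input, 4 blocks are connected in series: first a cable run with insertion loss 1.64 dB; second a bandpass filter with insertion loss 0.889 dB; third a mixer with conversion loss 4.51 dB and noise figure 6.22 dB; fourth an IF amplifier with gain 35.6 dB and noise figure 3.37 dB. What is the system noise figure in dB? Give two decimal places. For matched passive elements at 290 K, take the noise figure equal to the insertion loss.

Convert to linear (a loss of L dB is a gain of −L dB): F_i = 10^(NF_i/10), G_i = 10^(G_i,dB/10)
  Stage 1: F_1 = 10^(1.64/10) = 1.459, G_1 = 10^(−1.64/10) = 0.6855
  Stage 2: F_2 = 10^(0.889/10) = 1.227, G_2 = 10^(−0.889/10) = 0.8149
  Stage 3: F_3 = 10^(6.22/10) = 4.188, G_3 = 10^(−4.51/10) = 0.3540
  Stage 4: F_4 = 10^(3.37/10) = 2.173, G_4 = 10^(35.6/10) = 3631
Friis cascade:
  F = 1.459 + (1.227 − 1)/0.6855 + (4.188 − 1)/0.5586 + (2.173 − 1)/0.1977 = 13.43
NF = 10 log₁₀(13.43) = 11.28 dB

11.28 dB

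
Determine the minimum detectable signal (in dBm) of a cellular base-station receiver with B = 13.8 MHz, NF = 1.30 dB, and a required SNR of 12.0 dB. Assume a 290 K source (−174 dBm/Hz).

Sensitivity = −174 + 10 log₁₀(B) + NF + SNR_min
= −174 + 71.4 + 1.30 + 12.0
= −89.30 dBm → −89.3 dBm

−89.3 dBm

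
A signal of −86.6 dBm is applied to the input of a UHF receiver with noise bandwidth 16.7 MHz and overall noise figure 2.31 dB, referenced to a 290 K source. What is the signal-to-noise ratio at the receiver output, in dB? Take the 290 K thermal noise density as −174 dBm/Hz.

Noise floor: N = −174 + 10 log₁₀(B) + NF
10 log₁₀(1.67×10⁷) = 72.23 dB
N = −174 + 72.23 + 2.31 = −99.46 dBm
SNR = P_sig − N = −86.6 − (−99.46) = 12.86 dB → 12.9 dB

12.9 dB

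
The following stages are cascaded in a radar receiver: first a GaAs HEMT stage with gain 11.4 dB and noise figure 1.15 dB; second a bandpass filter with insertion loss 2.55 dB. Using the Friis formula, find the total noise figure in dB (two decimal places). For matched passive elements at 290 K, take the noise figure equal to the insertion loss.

Convert to linear (a loss of L dB is a gain of −L dB): F_i = 10^(NF_i/10), G_i = 10^(G_i,dB/10)
  Stage 1: F_1 = 10^(1.15/10) = 1.303, G_1 = 10^(11.4/10) = 13.80
  Stage 2: F_2 = 10^(2.55/10) = 1.799, G_2 = 10^(−2.55/10) = 0.5559
Friis cascade:
  F = 1.303 + (1.799 − 1)/13.80 = 1.361
NF = 10 log₁₀(1.361) = 1.34 dB

1.34 dB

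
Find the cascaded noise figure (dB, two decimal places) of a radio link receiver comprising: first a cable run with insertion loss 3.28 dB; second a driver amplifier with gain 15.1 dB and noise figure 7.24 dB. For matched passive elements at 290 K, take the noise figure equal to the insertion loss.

Convert to linear (a loss of L dB is a gain of −L dB): F_i = 10^(NF_i/10), G_i = 10^(G_i,dB/10)
  Stage 1: F_1 = 10^(3.28/10) = 2.128, G_1 = 10^(−3.28/10) = 0.4699
  Stage 2: F_2 = 10^(7.24/10) = 5.297, G_2 = 10^(15.1/10) = 32.36
Friis cascade:
  F = 2.128 + (5.297 − 1)/0.4699 = 11.27
NF = 10 log₁₀(11.27) = 10.52 dB

10.52 dB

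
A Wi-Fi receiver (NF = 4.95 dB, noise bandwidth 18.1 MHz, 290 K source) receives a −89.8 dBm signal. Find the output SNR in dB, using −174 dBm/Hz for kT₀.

6.7 dB

Noise floor: N = −174 + 10 log₁₀(B) + NF
10 log₁₀(1.81×10⁷) = 72.58 dB
N = −174 + 72.58 + 4.95 = −96.47 dBm
SNR = P_sig − N = −89.8 − (−96.47) = 6.67 dB → 6.7 dB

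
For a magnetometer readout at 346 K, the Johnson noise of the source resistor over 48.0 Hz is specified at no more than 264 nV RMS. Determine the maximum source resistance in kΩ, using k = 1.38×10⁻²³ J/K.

Johnson–Nyquist: V_n = √(4kTRB) ⇒ R = V_n² / (4kTB)
4kTB = 4 × 1.38×10⁻²³ × 346 × 4.80×10¹ = 9.17×10⁻¹⁹
R = (2.64×10⁻⁷)² / 9.17×10⁻¹⁹ = 7.60×10⁴ Ω = 76.0 kΩ

76.0 kΩ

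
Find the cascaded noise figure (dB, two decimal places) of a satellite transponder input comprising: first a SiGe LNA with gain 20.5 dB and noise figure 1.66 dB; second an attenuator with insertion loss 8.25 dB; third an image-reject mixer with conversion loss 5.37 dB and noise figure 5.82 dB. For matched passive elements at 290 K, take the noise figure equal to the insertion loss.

2.26 dB

Convert to linear (a loss of L dB is a gain of −L dB): F_i = 10^(NF_i/10), G_i = 10^(G_i,dB/10)
  Stage 1: F_1 = 10^(1.66/10) = 1.466, G_1 = 10^(20.5/10) = 112.2
  Stage 2: F_2 = 10^(8.25/10) = 6.683, G_2 = 10^(−8.25/10) = 0.1496
  Stage 3: F_3 = 10^(5.82/10) = 3.819, G_3 = 10^(−5.37/10) = 0.2904
Friis cascade:
  F = 1.466 + (6.683 − 1)/112.2 + (3.819 − 1)/16.79 = 1.684
NF = 10 log₁₀(1.684) = 2.26 dB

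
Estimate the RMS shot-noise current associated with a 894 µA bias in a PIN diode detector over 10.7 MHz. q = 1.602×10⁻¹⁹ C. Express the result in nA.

55.4 nA

I_n = √(2qI·B)
2qI·B = 2 × 1.602×10⁻¹⁹ × 8.94×10⁻⁴ × 1.07×10⁷ = 3.06×10⁻¹⁵ A²
I_n = √(3.06×10⁻¹⁵) = 5.54×10⁻⁸ A = 55.4 nA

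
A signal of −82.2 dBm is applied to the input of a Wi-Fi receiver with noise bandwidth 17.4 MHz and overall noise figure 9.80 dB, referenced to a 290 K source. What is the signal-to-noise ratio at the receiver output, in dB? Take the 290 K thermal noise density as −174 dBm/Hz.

9.6 dB

Noise floor: N = −174 + 10 log₁₀(B) + NF
10 log₁₀(1.74×10⁷) = 72.41 dB
N = −174 + 72.41 + 9.80 = −91.79 dBm
SNR = P_sig − N = −82.2 − (−91.79) = 9.59 dB → 9.6 dB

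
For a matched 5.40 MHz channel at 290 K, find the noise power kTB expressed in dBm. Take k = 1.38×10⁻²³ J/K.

P_n = kTB = 1.38×10⁻²³ × 290 × 5.40×10⁶ = 2.16×10⁻¹⁴ W
In dBm: 10 log₁₀(2.16×10⁻¹⁴ / 10⁻³) = −106.7 dBm

−106.7 dBm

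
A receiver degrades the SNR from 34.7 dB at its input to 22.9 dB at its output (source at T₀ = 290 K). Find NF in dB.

NF (dB) = SNR_in(dB) − SNR_out(dB) when the source is at T₀
NF = 34.7 − 22.9 = 11.8 dB

11.8 dB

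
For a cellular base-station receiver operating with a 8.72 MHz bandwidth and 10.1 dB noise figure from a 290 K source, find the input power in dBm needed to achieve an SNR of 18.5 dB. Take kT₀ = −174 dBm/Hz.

−76.0 dBm

Sensitivity = −174 + 10 log₁₀(B) + NF + SNR_min
= −174 + 69.41 + 10.1 + 18.5
= −75.99 dBm → −76.0 dBm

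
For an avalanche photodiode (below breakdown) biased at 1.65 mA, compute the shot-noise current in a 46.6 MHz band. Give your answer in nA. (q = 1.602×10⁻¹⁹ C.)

157 nA

I_n = √(2qI·B)
2qI·B = 2 × 1.602×10⁻¹⁹ × 1.65×10⁻³ × 4.66×10⁷ = 2.46×10⁻¹⁴ A²
I_n = √(2.46×10⁻¹⁴) = 1.57×10⁻⁷ A = 157 nA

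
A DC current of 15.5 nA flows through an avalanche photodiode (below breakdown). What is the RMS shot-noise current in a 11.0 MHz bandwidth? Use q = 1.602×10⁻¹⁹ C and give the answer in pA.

234 pA

I_n = √(2qI·B)
2qI·B = 2 × 1.602×10⁻¹⁹ × 1.55×10⁻⁸ × 1.10×10⁷ = 5.46×10⁻²⁰ A²
I_n = √(5.46×10⁻²⁰) = 2.34×10⁻¹⁰ A = 234 pA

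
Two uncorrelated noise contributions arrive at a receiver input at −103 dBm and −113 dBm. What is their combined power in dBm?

Convert to linear, add, convert back:
P₁ = 5.01×10⁻¹⁴ W, P₂ = 5.01×10⁻¹⁵ W
P_tot = 5.51×10⁻¹⁴ W → 10 log₁₀(P_tot / 10⁻³) = −102.6 dBm

−102.6 dBm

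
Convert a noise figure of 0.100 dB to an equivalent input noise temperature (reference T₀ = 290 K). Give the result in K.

6.75 K

F = 10^(0.100/10) = 1.02329
T_e = (F − 1)·T₀ = (1.02329 − 1) × 290 = 6.75 K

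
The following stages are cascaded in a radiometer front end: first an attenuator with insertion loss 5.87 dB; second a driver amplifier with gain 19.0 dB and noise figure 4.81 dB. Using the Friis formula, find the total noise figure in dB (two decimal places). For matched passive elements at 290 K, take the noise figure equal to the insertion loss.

Convert to linear (a loss of L dB is a gain of −L dB): F_i = 10^(NF_i/10), G_i = 10^(G_i,dB/10)
  Stage 1: F_1 = 10^(5.87/10) = 3.864, G_1 = 10^(−5.87/10) = 0.2588
  Stage 2: F_2 = 10^(4.81/10) = 3.027, G_2 = 10^(19.0/10) = 79.43
Friis cascade:
  F = 3.864 + (3.027 − 1)/0.2588 = 11.69
NF = 10 log₁₀(11.69) = 10.68 dB

10.68 dB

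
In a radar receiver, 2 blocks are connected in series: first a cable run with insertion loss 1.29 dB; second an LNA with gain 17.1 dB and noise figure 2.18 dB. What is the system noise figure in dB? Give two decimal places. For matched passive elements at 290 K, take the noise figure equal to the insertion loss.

3.47 dB

Convert to linear (a loss of L dB is a gain of −L dB): F_i = 10^(NF_i/10), G_i = 10^(G_i,dB/10)
  Stage 1: F_1 = 10^(1.29/10) = 1.346, G_1 = 10^(−1.29/10) = 0.7430
  Stage 2: F_2 = 10^(2.18/10) = 1.652, G_2 = 10^(17.1/10) = 51.29
Friis cascade:
  F = 1.346 + (1.652 − 1)/0.7430 = 2.223
NF = 10 log₁₀(2.223) = 3.47 dB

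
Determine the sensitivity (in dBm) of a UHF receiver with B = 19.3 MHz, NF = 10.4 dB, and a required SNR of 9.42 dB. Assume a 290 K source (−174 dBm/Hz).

Sensitivity = −174 + 10 log₁₀(B) + NF + SNR_min
= −174 + 72.86 + 10.4 + 9.42
= −81.32 dBm → −81.3 dBm

−81.3 dBm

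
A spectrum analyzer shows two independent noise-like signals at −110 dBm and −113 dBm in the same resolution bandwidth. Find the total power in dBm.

−108.2 dBm

Convert to linear, add, convert back:
P₁ = 1.00×10⁻¹⁴ W, P₂ = 5.01×10⁻¹⁵ W
P_tot = 1.50×10⁻¹⁴ W → 10 log₁₀(P_tot / 10⁻³) = −108.2 dBm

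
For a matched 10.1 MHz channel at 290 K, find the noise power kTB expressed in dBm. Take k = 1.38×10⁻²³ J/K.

−103.9 dBm

P_n = kTB = 1.38×10⁻²³ × 290 × 1.01×10⁷ = 4.04×10⁻¹⁴ W
In dBm: 10 log₁₀(4.04×10⁻¹⁴ / 10⁻³) = −103.9 dBm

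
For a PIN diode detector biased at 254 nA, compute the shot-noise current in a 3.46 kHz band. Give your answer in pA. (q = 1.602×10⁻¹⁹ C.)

16.8 pA

I_n = √(2qI·B)
2qI·B = 2 × 1.602×10⁻¹⁹ × 2.54×10⁻⁷ × 3.46×10³ = 2.82×10⁻²² A²
I_n = √(2.82×10⁻²²) = 1.68×10⁻¹¹ A = 16.8 pA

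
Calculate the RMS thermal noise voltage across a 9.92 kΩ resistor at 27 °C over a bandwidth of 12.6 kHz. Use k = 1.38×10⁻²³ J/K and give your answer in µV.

1.44 µV

T = 27 °C + 273.15 = 300.15 K
V_n = √(4kTRB)
4kTRB = 4 × 1.38×10⁻²³ × 300.15 × 9.92×10³ × 1.26×10⁴ = 2.07×10⁻¹² V²
V_n = √(2.07×10⁻¹²) = 1.44×10⁻⁶ V = 1.44 µV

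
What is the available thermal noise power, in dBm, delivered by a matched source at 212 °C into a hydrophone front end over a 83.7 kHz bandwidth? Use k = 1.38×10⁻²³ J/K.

−122.5 dBm

T = 212 °C + 273.15 = 485.15 K
P_n = kTB = 1.38×10⁻²³ × 485.15 × 8.37×10⁴ = 5.60×10⁻¹⁶ W
In dBm: 10 log₁₀(5.60×10⁻¹⁶ / 10⁻³) = −122.5 dBm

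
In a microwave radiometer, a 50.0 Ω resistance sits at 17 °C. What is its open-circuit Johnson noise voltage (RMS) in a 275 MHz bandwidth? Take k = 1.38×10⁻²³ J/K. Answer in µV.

T = 17 °C + 273.15 = 290.15 K
V_n = √(4kTRB)
4kTRB = 4 × 1.38×10⁻²³ × 290.15 × 5.00×10¹ × 2.75×10⁸ = 2.20×10⁻¹⁰ V²
V_n = √(2.20×10⁻¹⁰) = 1.48×10⁻⁵ V = 14.8 µV

14.8 µV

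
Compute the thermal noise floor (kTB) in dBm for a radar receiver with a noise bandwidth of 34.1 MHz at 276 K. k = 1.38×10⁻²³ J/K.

−98.9 dBm

P_n = kTB = 1.38×10⁻²³ × 276 × 3.41×10⁷ = 1.30×10⁻¹³ W
In dBm: 10 log₁₀(1.30×10⁻¹³ / 10⁻³) = −98.9 dBm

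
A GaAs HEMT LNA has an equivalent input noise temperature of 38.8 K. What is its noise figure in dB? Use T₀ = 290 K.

F = 1 + T_e/T₀ = 1 + 38.8/290 = 1.13379
NF = 10 log₁₀(1.13379) = 0.545 dB

0.545 dB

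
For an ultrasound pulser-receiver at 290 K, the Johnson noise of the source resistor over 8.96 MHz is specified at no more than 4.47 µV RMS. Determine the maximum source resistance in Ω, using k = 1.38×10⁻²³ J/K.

139 Ω

Johnson–Nyquist: V_n = √(4kTRB) ⇒ R = V_n² / (4kTB)
4kTB = 4 × 1.38×10⁻²³ × 290 × 8.96×10⁶ = 1.43×10⁻¹³
R = (4.47×10⁻⁶)² / 1.43×10⁻¹³ = 1.39×10² Ω = 139 Ω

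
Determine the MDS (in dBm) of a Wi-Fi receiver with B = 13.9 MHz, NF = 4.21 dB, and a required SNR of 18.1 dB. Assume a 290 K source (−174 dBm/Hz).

Sensitivity = −174 + 10 log₁₀(B) + NF + SNR_min
= −174 + 71.43 + 4.21 + 18.1
= −80.26 dBm → −80.3 dBm

−80.3 dBm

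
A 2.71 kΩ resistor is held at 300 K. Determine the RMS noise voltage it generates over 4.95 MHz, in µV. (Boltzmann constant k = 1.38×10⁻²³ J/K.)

V_n = √(4kTRB)
4kTRB = 4 × 1.38×10⁻²³ × 300 × 2.71×10³ × 4.95×10⁶ = 2.22×10⁻¹⁰ V²
V_n = √(2.22×10⁻¹⁰) = 1.49×10⁻⁵ V = 14.9 µV

14.9 µV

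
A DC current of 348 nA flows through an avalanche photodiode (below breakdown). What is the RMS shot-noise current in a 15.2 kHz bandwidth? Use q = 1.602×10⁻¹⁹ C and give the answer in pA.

41.2 pA

I_n = √(2qI·B)
2qI·B = 2 × 1.602×10⁻¹⁹ × 3.48×10⁻⁷ × 1.52×10⁴ = 1.69×10⁻²¹ A²
I_n = √(1.69×10⁻²¹) = 4.12×10⁻¹¹ A = 41.2 pA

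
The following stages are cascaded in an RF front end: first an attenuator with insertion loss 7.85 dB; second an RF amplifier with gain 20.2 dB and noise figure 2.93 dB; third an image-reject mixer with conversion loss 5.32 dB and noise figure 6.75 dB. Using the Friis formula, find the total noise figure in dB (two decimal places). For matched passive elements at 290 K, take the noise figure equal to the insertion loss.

Convert to linear (a loss of L dB is a gain of −L dB): F_i = 10^(NF_i/10), G_i = 10^(G_i,dB/10)
  Stage 1: F_1 = 10^(7.85/10) = 6.095, G_1 = 10^(−7.85/10) = 0.1641
  Stage 2: F_2 = 10^(2.93/10) = 1.963, G_2 = 10^(20.2/10) = 104.7
  Stage 3: F_3 = 10^(6.75/10) = 4.732, G_3 = 10^(−5.32/10) = 0.2938
Friis cascade:
  F = 6.095 + (1.963 − 1)/0.1641 + (4.732 − 1)/17.18 = 12.18
NF = 10 log₁₀(12.18) = 10.86 dB

10.86 dB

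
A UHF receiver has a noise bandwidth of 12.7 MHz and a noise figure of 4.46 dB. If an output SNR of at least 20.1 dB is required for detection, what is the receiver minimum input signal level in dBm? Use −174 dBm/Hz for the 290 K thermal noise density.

−78.4 dBm

Sensitivity = −174 + 10 log₁₀(B) + NF + SNR_min
= −174 + 71.04 + 4.46 + 20.1
= −78.40 dBm → −78.4 dBm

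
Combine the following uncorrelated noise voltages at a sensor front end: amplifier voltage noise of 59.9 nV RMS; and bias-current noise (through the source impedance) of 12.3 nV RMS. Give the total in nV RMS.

Uncorrelated sources add in power (mean-square): V_tot = √(ΣV_i²)
V_tot = √[(5.99×10⁻⁸)² + (1.23×10⁻⁸)²] = 6.11×10⁻⁸ V = 61.1 nV

61.1 nV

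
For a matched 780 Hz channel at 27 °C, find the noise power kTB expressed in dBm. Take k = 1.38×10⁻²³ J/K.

−144.9 dBm

T = 27 °C + 273.15 = 300.15 K
P_n = kTB = 1.38×10⁻²³ × 300.15 × 7.80×10² = 3.23×10⁻¹⁸ W
In dBm: 10 log₁₀(3.23×10⁻¹⁸ / 10⁻³) = −144.9 dBm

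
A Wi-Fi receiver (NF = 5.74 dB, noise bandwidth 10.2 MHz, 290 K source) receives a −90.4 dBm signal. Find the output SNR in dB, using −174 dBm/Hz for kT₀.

Noise floor: N = −174 + 10 log₁₀(B) + NF
10 log₁₀(1.02×10⁷) = 70.09 dB
N = −174 + 70.09 + 5.74 = −98.17 dBm
SNR = P_sig − N = −90.4 − (−98.17) = 7.77 dB → 7.8 dB

7.8 dB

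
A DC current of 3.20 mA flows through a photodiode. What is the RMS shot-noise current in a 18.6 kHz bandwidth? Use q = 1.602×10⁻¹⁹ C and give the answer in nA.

I_n = √(2qI·B)
2qI·B = 2 × 1.602×10⁻¹⁹ × 3.20×10⁻³ × 1.86×10⁴ = 1.91×10⁻¹⁷ A²
I_n = √(1.91×10⁻¹⁷) = 4.37×10⁻⁹ A = 4.37 nA

4.37 nA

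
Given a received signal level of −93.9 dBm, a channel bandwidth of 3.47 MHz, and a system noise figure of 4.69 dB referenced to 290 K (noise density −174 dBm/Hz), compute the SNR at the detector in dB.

Noise floor: N = −174 + 10 log₁₀(B) + NF
10 log₁₀(3.47×10⁶) = 65.4 dB
N = −174 + 65.4 + 4.69 = −103.91 dBm
SNR = P_sig − N = −93.9 − (−103.91) = 10.01 dB → 10.0 dB

10.0 dB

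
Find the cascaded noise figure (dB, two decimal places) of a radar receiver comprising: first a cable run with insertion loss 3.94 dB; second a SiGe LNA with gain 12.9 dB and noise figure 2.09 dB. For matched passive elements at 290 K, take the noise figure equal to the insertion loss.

Convert to linear (a loss of L dB is a gain of −L dB): F_i = 10^(NF_i/10), G_i = 10^(G_i,dB/10)
  Stage 1: F_1 = 10^(3.94/10) = 2.477, G_1 = 10^(−3.94/10) = 0.4036
  Stage 2: F_2 = 10^(2.09/10) = 1.618, G_2 = 10^(12.9/10) = 19.50
Friis cascade:
  F = 2.477 + (1.618 − 1)/0.4036 = 4.009
NF = 10 log₁₀(4.009) = 6.03 dB

6.03 dB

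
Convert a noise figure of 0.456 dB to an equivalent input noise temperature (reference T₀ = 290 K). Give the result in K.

F = 10^(0.456/10) = 1.11071
T_e = (F − 1)·T₀ = (1.11071 − 1) × 290 = 32.1 K

32.1 K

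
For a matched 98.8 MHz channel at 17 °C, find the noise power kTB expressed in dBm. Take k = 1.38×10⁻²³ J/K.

T = 17 °C + 273.15 = 290.15 K
P_n = kTB = 1.38×10⁻²³ × 290.15 × 9.88×10⁷ = 3.96×10⁻¹³ W
In dBm: 10 log₁₀(3.96×10⁻¹³ / 10⁻³) = −94.0 dBm

−94.0 dBm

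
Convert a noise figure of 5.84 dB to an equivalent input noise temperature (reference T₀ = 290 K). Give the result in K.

823 K

F = 10^(5.84/10) = 3.83707
T_e = (F − 1)·T₀ = (3.83707 − 1) × 290 = 823 K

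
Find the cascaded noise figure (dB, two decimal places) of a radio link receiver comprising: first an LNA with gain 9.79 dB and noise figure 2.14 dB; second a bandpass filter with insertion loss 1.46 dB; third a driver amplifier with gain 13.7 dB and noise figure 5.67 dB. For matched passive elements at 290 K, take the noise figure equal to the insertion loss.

3.17 dB

Convert to linear (a loss of L dB is a gain of −L dB): F_i = 10^(NF_i/10), G_i = 10^(G_i,dB/10)
  Stage 1: F_1 = 10^(2.14/10) = 1.637, G_1 = 10^(9.79/10) = 9.528
  Stage 2: F_2 = 10^(1.46/10) = 1.400, G_2 = 10^(−1.46/10) = 0.7145
  Stage 3: F_3 = 10^(5.67/10) = 3.690, G_3 = 10^(13.7/10) = 23.44
Friis cascade:
  F = 1.637 + (1.400 − 1)/9.528 + (3.690 − 1)/6.808 = 2.074
NF = 10 log₁₀(2.074) = 3.17 dB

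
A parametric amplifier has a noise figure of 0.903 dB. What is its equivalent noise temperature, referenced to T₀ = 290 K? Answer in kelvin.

F = 10^(0.903/10) = 1.23112
T_e = (F − 1)·T₀ = (1.23112 − 1) × 290 = 67.0 K

67.0 K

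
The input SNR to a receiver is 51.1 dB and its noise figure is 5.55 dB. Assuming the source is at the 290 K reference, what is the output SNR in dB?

45.55 dB

By definition F = SNR_in/SNR_out, so in dB: SNR_out = SNR_in − NF
SNR_out = 51.1 − 5.55 = 45.55 dB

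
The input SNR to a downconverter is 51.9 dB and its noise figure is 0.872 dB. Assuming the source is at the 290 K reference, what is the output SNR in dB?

51.028 dB

By definition F = SNR_in/SNR_out, so in dB: SNR_out = SNR_in − NF
SNR_out = 51.9 − 0.872 = 51.028 dB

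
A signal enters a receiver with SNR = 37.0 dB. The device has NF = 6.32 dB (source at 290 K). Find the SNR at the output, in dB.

By definition F = SNR_in/SNR_out, so in dB: SNR_out = SNR_in − NF
SNR_out = 37.0 − 6.32 = 30.68 dB

30.68 dB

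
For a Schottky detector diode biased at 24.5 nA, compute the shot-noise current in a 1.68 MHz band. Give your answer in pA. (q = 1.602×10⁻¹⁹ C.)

I_n = √(2qI·B)
2qI·B = 2 × 1.602×10⁻¹⁹ × 2.45×10⁻⁸ × 1.68×10⁶ = 1.32×10⁻²⁰ A²
I_n = √(1.32×10⁻²⁰) = 1.15×10⁻¹⁰ A = 115 pA

115 pA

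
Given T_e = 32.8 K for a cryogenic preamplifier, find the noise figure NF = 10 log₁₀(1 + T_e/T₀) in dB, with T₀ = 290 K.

0.465 dB

F = 1 + T_e/T₀ = 1 + 32.8/290 = 1.1131
NF = 10 log₁₀(1.1131) = 0.465 dB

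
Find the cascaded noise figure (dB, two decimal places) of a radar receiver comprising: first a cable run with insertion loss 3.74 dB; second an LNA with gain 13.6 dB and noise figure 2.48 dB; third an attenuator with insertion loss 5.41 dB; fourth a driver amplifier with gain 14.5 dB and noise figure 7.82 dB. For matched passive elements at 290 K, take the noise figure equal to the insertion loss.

7.96 dB

Convert to linear (a loss of L dB is a gain of −L dB): F_i = 10^(NF_i/10), G_i = 10^(G_i,dB/10)
  Stage 1: F_1 = 10^(3.74/10) = 2.366, G_1 = 10^(−3.74/10) = 0.4227
  Stage 2: F_2 = 10^(2.48/10) = 1.770, G_2 = 10^(13.6/10) = 22.91
  Stage 3: F_3 = 10^(5.41/10) = 3.475, G_3 = 10^(−5.41/10) = 0.2877
  Stage 4: F_4 = 10^(7.82/10) = 6.053, G_4 = 10^(14.5/10) = 28.18
Friis cascade:
  F = 2.366 + (1.770 − 1)/0.4227 + (3.475 − 1)/9.683 + (6.053 − 1)/2.786 = 6.257
NF = 10 log₁₀(6.257) = 7.96 dB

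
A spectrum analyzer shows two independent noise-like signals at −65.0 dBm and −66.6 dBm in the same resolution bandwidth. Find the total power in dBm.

Convert to linear, add, convert back:
P₁ = 3.16×10⁻¹⁰ W, P₂ = 2.19×10⁻¹⁰ W
P_tot = 5.35×10⁻¹⁰ W → 10 log₁₀(P_tot / 10⁻³) = −62.7 dBm

−62.7 dBm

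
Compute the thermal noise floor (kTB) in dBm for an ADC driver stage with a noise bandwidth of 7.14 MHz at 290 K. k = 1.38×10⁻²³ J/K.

−105.4 dBm

P_n = kTB = 1.38×10⁻²³ × 290 × 7.14×10⁶ = 2.86×10⁻¹⁴ W
In dBm: 10 log₁₀(2.86×10⁻¹⁴ / 10⁻³) = −105.4 dBm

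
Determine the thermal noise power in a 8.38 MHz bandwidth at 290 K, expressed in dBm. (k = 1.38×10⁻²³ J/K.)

P_n = kTB = 1.38×10⁻²³ × 290 × 8.38×10⁶ = 3.35×10⁻¹⁴ W
In dBm: 10 log₁₀(3.35×10⁻¹⁴ / 10⁻³) = −104.7 dBm

−104.7 dBm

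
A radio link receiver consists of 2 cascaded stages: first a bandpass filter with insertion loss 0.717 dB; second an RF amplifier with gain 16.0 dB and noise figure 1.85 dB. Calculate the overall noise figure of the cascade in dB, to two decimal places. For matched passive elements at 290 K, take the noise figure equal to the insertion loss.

Convert to linear (a loss of L dB is a gain of −L dB): F_i = 10^(NF_i/10), G_i = 10^(G_i,dB/10)
  Stage 1: F_1 = 10^(0.717/10) = 1.180, G_1 = 10^(−0.717/10) = 0.8478
  Stage 2: F_2 = 10^(1.85/10) = 1.531, G_2 = 10^(16.0/10) = 39.81
Friis cascade:
  F = 1.180 + (1.531 − 1)/0.8478 = 1.806
NF = 10 log₁₀(1.806) = 2.57 dB

2.57 dB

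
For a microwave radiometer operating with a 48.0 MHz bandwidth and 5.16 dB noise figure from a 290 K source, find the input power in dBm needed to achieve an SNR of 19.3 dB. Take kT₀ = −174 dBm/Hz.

Sensitivity = −174 + 10 log₁₀(B) + NF + SNR_min
= −174 + 76.81 + 5.16 + 19.3
= −72.73 dBm → −72.7 dBm

−72.7 dBm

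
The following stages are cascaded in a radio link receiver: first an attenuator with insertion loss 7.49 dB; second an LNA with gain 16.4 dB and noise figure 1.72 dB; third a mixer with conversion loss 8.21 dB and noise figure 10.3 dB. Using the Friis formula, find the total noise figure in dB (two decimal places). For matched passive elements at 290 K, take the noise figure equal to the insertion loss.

9.82 dB

Convert to linear (a loss of L dB is a gain of −L dB): F_i = 10^(NF_i/10), G_i = 10^(G_i,dB/10)
  Stage 1: F_1 = 10^(7.49/10) = 5.610, G_1 = 10^(−7.49/10) = 0.1782
  Stage 2: F_2 = 10^(1.72/10) = 1.486, G_2 = 10^(16.4/10) = 43.65
  Stage 3: F_3 = 10^(10.3/10) = 10.72, G_3 = 10^(−8.21/10) = 0.1510
Friis cascade:
  F = 5.610 + (1.486 − 1)/0.1782 + (10.72 − 1)/7.780 = 9.585
NF = 10 log₁₀(9.585) = 9.82 dB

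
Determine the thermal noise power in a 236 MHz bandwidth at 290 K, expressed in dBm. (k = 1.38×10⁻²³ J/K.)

−90.2 dBm

P_n = kTB = 1.38×10⁻²³ × 290 × 2.36×10⁸ = 9.44×10⁻¹³ W
In dBm: 10 log₁₀(9.44×10⁻¹³ / 10⁻³) = −90.2 dBm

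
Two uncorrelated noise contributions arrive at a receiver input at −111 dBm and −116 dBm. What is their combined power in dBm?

−109.8 dBm

Convert to linear, add, convert back:
P₁ = 7.94×10⁻¹⁵ W, P₂ = 2.51×10⁻¹⁵ W
P_tot = 1.05×10⁻¹⁴ W → 10 log₁₀(P_tot / 10⁻³) = −109.8 dBm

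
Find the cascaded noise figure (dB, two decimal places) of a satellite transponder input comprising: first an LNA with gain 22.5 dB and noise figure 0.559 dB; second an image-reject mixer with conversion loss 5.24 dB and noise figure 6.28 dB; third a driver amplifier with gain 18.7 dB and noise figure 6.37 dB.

Convert to linear (a loss of L dB is a gain of −L dB): F_i = 10^(NF_i/10), G_i = 10^(G_i,dB/10)
  Stage 1: F_1 = 10^(0.559/10) = 1.137, G_1 = 10^(22.5/10) = 177.8
  Stage 2: F_2 = 10^(6.28/10) = 4.246, G_2 = 10^(−5.24/10) = 0.2992
  Stage 3: F_3 = 10^(6.37/10) = 4.335, G_3 = 10^(18.7/10) = 74.13
Friis cascade:
  F = 1.137 + (4.246 − 1)/177.8 + (4.335 − 1)/53.21 = 1.218
NF = 10 log₁₀(1.218) = 0.86 dB

0.86 dB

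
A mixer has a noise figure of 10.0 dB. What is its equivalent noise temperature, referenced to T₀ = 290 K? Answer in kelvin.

F = 10^(10.0/10) = 10
T_e = (F − 1)·T₀ = (10 − 1) × 290 = 2610 K

2610 K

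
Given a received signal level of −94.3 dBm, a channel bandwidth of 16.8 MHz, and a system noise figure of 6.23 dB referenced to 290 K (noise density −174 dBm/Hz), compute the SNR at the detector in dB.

Noise floor: N = −174 + 10 log₁₀(B) + NF
10 log₁₀(1.68×10⁷) = 72.25 dB
N = −174 + 72.25 + 6.23 = −95.52 dBm
SNR = P_sig − N = −94.3 − (−95.52) = 1.22 dB → 1.2 dB

1.2 dB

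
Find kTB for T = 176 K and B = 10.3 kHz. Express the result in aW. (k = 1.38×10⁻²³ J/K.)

P_n = kTB = 1.38×10⁻²³ × 176 × 1.03×10⁴ = 2.50×10⁻¹⁷ W = 25.0 aW

25.0 aW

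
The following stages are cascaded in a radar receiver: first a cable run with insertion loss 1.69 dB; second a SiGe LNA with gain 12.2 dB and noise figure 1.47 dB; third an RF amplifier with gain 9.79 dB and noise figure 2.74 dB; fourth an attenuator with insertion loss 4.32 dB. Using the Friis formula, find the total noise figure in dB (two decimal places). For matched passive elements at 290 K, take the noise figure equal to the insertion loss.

3.35 dB

Convert to linear (a loss of L dB is a gain of −L dB): F_i = 10^(NF_i/10), G_i = 10^(G_i,dB/10)
  Stage 1: F_1 = 10^(1.69/10) = 1.476, G_1 = 10^(−1.69/10) = 0.6776
  Stage 2: F_2 = 10^(1.47/10) = 1.403, G_2 = 10^(12.2/10) = 16.60
  Stage 3: F_3 = 10^(2.74/10) = 1.879, G_3 = 10^(9.79/10) = 9.528
  Stage 4: F_4 = 10^(4.32/10) = 2.704, G_4 = 10^(−4.32/10) = 0.3698
Friis cascade:
  F = 1.476 + (1.403 − 1)/0.6776 + (1.879 − 1)/11.25 + (2.704 − 1)/107.2 = 2.164
NF = 10 log₁₀(2.164) = 3.35 dB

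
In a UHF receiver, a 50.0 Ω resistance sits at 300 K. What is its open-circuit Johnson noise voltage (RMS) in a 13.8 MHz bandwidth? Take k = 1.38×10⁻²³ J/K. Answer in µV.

3.38 µV

V_n = √(4kTRB)
4kTRB = 4 × 1.38×10⁻²³ × 300 × 5.00×10¹ × 1.38×10⁷ = 1.14×10⁻¹¹ V²
V_n = √(1.14×10⁻¹¹) = 3.38×10⁻⁶ V = 3.38 µV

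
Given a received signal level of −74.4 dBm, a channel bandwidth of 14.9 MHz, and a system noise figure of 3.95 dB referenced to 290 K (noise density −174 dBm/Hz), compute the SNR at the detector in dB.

23.9 dB

Noise floor: N = −174 + 10 log₁₀(B) + NF
10 log₁₀(1.49×10⁷) = 71.73 dB
N = −174 + 71.73 + 3.95 = −98.32 dBm
SNR = P_sig − N = −74.4 − (−98.32) = 23.92 dB → 23.9 dB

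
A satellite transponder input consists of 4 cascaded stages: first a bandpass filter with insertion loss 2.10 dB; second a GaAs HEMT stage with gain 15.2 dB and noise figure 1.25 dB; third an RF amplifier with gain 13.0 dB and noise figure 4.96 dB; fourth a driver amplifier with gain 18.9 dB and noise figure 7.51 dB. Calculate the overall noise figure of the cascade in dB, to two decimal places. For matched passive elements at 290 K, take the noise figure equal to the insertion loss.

3.58 dB

Convert to linear (a loss of L dB is a gain of −L dB): F_i = 10^(NF_i/10), G_i = 10^(G_i,dB/10)
  Stage 1: F_1 = 10^(2.10/10) = 1.622, G_1 = 10^(−2.10/10) = 0.6166
  Stage 2: F_2 = 10^(1.25/10) = 1.334, G_2 = 10^(15.2/10) = 33.11
  Stage 3: F_3 = 10^(4.96/10) = 3.133, G_3 = 10^(13.0/10) = 19.95
  Stage 4: F_4 = 10^(7.51/10) = 5.636, G_4 = 10^(18.9/10) = 77.62
Friis cascade:
  F = 1.622 + (1.334 − 1)/0.6166 + (3.133 − 1)/20.42 + (5.636 − 1)/407.4 = 2.279
NF = 10 log₁₀(2.279) = 3.58 dB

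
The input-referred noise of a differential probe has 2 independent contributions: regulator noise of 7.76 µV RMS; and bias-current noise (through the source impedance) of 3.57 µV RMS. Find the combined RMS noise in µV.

8.54 µV

Uncorrelated sources add in power (mean-square): V_tot = √(ΣV_i²)
V_tot = √[(7.76×10⁻⁶)² + (3.57×10⁻⁶)²] = 8.54×10⁻⁶ V = 8.54 µV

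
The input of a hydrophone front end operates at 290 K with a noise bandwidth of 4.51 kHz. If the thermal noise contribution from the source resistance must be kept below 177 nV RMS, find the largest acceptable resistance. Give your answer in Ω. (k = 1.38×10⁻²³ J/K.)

Johnson–Nyquist: V_n = √(4kTRB) ⇒ R = V_n² / (4kTB)
4kTB = 4 × 1.38×10⁻²³ × 290 × 4.51×10³ = 7.22×10⁻¹⁷
R = (1.77×10⁻⁷)² / 7.22×10⁻¹⁷ = 4.34×10² Ω = 434 Ω

434 Ω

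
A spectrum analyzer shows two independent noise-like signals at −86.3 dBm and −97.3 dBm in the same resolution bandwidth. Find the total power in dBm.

−86.0 dBm

Convert to linear, add, convert back:
P₁ = 2.34×10⁻¹² W, P₂ = 1.86×10⁻¹³ W
P_tot = 2.53×10⁻¹² W → 10 log₁₀(P_tot / 10⁻³) = −86.0 dBm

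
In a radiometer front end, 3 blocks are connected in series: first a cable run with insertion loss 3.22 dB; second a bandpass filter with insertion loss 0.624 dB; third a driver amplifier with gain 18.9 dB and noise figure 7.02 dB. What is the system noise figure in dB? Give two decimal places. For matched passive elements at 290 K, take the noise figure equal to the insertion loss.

10.86 dB

Convert to linear (a loss of L dB is a gain of −L dB): F_i = 10^(NF_i/10), G_i = 10^(G_i,dB/10)
  Stage 1: F_1 = 10^(3.22/10) = 2.099, G_1 = 10^(−3.22/10) = 0.4764
  Stage 2: F_2 = 10^(0.624/10) = 1.155, G_2 = 10^(−0.624/10) = 0.8662
  Stage 3: F_3 = 10^(7.02/10) = 5.035, G_3 = 10^(18.9/10) = 77.62
Friis cascade:
  F = 2.099 + (1.155 − 1)/0.4764 + (5.035 − 1)/0.4127 = 12.20
NF = 10 log₁₀(12.20) = 10.86 dB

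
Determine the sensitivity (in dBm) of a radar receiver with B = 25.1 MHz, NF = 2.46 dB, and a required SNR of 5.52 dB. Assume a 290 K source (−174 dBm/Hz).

−92.0 dBm

Sensitivity = −174 + 10 log₁₀(B) + NF + SNR_min
= −174 + 74 + 2.46 + 5.52
= −92.02 dBm → −92.0 dBm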